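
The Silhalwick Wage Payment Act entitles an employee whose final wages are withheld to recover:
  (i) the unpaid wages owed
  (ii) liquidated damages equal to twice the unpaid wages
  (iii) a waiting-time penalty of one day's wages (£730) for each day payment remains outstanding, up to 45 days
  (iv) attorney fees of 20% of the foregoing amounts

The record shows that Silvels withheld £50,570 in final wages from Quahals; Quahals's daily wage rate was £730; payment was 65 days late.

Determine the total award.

Doubled: 2 × £50,570 = £101,140
Penalty days: min(65, 45) = 45
Waiting-time penalty: 45 × £730 = £32,850
Subtotal: £50,570 + £101,140 + £32,850 = £184,560
Attorney fees: 20% of £184,560 = £36,912
Total award: £184,560 + £36,912 = £221,472

£221,472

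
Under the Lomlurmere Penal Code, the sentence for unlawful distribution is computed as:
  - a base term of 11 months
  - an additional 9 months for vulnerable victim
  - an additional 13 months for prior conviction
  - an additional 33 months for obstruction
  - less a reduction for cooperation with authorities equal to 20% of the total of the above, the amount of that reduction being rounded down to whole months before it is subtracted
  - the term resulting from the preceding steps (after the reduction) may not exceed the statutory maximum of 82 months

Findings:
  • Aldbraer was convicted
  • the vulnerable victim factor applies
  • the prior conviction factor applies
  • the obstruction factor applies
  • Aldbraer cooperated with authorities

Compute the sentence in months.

Vulnerable victim enhancement: +9 months
Prior conviction enhancement: +13 months
Obstruction enhancement: +33 months
Adjusted term: 11 months + 9 months + 13 months + 33 months = 66 months
Cooperation with authorities reduction: 20% of 66 months = 13 months (rounded down)
After reduction: 66 − 13 = 53 months
Cap at 82 months: 53 months is within the cap, no reduction.

Sentence: 53 months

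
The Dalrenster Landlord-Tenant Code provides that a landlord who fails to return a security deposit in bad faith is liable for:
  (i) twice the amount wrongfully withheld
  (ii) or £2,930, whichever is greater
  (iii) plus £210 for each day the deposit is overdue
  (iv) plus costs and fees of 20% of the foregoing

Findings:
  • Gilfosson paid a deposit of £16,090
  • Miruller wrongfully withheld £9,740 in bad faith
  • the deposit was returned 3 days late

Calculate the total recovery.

£24,132

Doubled: 2 × £9,740 = £19,480
Minimum £2,930: £19,480 meets the minimum, no increase.
Late-return penalty: 3 × £210 = £630
Damages plus late penalty: £19,480 + £630 = £20,110
Costs and fees: 20% of £20,110 = £4,022
Total recovery: £20,110 + £4,022 = £24,132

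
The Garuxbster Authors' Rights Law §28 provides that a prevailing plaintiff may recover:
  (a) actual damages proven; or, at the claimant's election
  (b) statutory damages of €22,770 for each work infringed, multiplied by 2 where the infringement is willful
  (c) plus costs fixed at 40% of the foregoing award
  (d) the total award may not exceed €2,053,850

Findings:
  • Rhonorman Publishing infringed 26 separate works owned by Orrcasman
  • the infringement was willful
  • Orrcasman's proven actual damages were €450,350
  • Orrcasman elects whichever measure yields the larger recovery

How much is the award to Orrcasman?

Statutory damages: 26 × €22,770 = €592,020
Doubled: 2 × €592,020 = €1,184,040
Greater of actual damages (€450,350) or enhanced statutory damages (€1,184,040): €1,184,040
Costs: 40% of €1,184,040 = €473,616
Award plus costs: €1,184,040 + €473,616 = €1,657,656
Cap at €2,053,850: €1,657,656 is within the cap, no reduction.

€1,657,656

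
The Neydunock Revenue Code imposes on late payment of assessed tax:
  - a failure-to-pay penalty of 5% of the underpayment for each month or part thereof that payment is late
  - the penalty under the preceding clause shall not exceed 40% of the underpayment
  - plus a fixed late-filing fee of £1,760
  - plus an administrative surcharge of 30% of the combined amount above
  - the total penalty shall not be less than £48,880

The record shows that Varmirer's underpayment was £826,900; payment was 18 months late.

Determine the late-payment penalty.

Accrued rate: 5% × 18 = 90%, capped at 40% → 40%
Failure-to-pay penalty: 40% of £826,900 = £330,760
Penalty before surcharge: £330,760 + £1,760 = £332,520
Administrative surcharge: 30% of £332,520 = £99,756
Total penalty: £332,520 + £99,756 = £432,276
Minimum £48,880: £432,276 meets the minimum, no increase.

£432,276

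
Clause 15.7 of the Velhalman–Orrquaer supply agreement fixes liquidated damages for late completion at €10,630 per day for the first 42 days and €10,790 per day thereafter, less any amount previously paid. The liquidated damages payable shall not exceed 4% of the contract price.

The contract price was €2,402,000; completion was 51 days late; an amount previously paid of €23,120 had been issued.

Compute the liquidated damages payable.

First 42 days: 42 × €10,630 = €446,460
Remaining days: (51 − 42) × €10,790 = €97,110
Accrued per-day damages: €446,460 + €97,110 = €543,570
Less amount previously paid: €543,570 − €23,120 = €520,450
Cap: 4% of €2,402,000 = €96,080
Cap at €96,080: €520,450 exceeds the cap → €96,080

€96,080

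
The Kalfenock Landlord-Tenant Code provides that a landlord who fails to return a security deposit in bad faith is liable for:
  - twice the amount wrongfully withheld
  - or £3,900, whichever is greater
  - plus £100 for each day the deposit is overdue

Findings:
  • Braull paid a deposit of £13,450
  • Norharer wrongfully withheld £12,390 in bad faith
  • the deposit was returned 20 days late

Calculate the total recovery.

Doubled: 2 × £12,390 = £24,780
Minimum £3,900: £24,780 meets the minimum, no increase.
Late-return penalty: 20 × £100 = £2,000
Damages plus late penalty: £24,780 + £2,000 = £26,780

£26,780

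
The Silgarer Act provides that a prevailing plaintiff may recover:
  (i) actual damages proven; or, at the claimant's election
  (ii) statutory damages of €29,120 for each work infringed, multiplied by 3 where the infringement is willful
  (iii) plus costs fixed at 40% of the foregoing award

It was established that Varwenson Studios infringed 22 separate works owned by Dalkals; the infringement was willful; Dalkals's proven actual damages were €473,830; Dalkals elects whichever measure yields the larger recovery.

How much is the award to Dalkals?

€2,690,688

Statutory damages: 22 × €29,120 = €640,640
Trebled: 3 × €640,640 = €1,921,920
Greater of actual damages (€473,830) or enhanced statutory damages (€1,921,920): €1,921,920
Costs: 40% of €1,921,920 = €768,768
Award plus costs: €1,921,920 + €768,768 = €2,690,688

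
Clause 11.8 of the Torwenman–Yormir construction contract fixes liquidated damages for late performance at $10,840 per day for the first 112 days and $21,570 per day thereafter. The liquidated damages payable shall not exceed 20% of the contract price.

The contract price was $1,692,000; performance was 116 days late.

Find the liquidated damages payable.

$338,400

First 112 days: 112 × $10,840 = $1,214,080
Remaining days: (116 − 112) × $21,570 = $86,280
Accrued per-day damages: $1,214,080 + $86,280 = $1,300,360
Cap: 20% of $1,692,000 = $338,400
Cap at $338,400: $1,300,360 exceeds the cap → $338,400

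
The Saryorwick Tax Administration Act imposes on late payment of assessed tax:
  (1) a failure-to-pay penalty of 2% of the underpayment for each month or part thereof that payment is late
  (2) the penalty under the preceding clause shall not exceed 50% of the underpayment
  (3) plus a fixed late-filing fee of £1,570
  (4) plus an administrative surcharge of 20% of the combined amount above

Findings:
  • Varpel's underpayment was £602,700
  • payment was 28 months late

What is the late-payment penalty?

£363,504

Accrued rate: 2% × 28 = 56%, capped at 50% → 50%
Failure-to-pay penalty: 50% of £602,700 = £301,350
Penalty before surcharge: £301,350 + £1,570 = £302,920
Administrative surcharge: 20% of £302,920 = £60,584
Total penalty: £302,920 + £60,584 = £363,504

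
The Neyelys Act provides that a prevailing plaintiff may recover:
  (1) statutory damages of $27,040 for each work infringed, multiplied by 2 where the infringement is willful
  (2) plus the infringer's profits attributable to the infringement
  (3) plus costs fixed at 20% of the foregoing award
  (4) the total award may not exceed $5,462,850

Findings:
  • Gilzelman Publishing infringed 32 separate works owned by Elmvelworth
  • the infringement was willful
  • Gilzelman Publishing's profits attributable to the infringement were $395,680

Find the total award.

Statutory damages: 32 × $27,040 = $865,280
Doubled: 2 × $865,280 = $1,730,560
Combined award: $1,730,560 + $395,680 = $2,126,240
Costs: 20% of $2,126,240 = $425,248
Award plus costs: $2,126,240 + $425,248 = $2,551,488
Cap at $5,462,850: $2,551,488 is within the cap, no reduction.

$2,551,488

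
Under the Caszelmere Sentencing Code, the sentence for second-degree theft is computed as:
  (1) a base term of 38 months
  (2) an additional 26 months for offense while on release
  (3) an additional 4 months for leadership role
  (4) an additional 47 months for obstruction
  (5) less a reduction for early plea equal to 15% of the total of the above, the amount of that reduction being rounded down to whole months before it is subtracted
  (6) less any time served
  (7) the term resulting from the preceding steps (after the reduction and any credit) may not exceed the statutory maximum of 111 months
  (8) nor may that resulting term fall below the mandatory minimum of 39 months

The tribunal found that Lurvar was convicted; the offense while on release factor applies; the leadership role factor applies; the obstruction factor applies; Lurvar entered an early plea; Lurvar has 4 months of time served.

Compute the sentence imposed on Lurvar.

Offense while on release enhancement: +26 months
Leadership role enhancement: +4 months
Obstruction enhancement: +47 months
Adjusted term: 38 months + 26 months + 4 months + 47 months = 115 months
Early plea reduction: 15% of 115 months = 17 months (rounded down)
After reduction: 115 − 17 = 98 months
Less time served: 98 months − 4 months = 94 months
Cap at 111 months: 94 months is within the cap, no reduction.
Minimum 39 months: 94 months meets the minimum, no increase.

94 months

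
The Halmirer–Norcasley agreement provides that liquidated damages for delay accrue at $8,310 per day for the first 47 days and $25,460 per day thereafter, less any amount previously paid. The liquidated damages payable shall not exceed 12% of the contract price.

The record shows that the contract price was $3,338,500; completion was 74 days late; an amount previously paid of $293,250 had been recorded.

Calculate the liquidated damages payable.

$400,620

First 47 days: 47 × $8,310 = $390,570
Remaining days: (74 − 47) × $25,460 = $687,420
Accrued per-day damages: $390,570 + $687,420 = $1,077,990
Less amount previously paid: $1,077,990 − $293,250 = $784,740
Cap: 12% of $3,338,500 = $400,620
Cap at $400,620: $784,740 exceeds the cap → $400,620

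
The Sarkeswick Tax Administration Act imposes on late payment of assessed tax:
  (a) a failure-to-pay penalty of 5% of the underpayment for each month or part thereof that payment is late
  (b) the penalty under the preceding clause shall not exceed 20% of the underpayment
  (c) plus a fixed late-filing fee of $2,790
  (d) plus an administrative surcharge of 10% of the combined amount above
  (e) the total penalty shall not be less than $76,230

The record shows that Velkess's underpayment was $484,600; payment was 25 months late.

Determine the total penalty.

Accrued rate: 5% × 25 = 125%, capped at 20% → 20%
Failure-to-pay penalty: 20% of $484,600 = $96,920
Penalty before surcharge: $96,920 + $2,790 = $99,710
Administrative surcharge: 10% of $99,710 = $9,971
Total penalty: $99,710 + $9,971 = $109,681
Minimum $76,230: $109,681 meets the minimum, no increase.

$109,681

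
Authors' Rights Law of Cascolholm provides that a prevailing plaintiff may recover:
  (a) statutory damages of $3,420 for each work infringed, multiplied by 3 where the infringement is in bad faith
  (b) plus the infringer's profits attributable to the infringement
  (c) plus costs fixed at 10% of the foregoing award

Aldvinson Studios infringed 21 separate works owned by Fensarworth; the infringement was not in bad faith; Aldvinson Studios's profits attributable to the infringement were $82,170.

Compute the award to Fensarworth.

Statutory damages: 21 × $3,420 = $71,820
Infringement not in bad faith: no ×3 enhancement.
Combined award: $71,820 + $82,170 = $153,990
Costs: 10% of $153,990 = $15,399
Award plus costs: $153,990 + $15,399 = $169,389

Award: $169,389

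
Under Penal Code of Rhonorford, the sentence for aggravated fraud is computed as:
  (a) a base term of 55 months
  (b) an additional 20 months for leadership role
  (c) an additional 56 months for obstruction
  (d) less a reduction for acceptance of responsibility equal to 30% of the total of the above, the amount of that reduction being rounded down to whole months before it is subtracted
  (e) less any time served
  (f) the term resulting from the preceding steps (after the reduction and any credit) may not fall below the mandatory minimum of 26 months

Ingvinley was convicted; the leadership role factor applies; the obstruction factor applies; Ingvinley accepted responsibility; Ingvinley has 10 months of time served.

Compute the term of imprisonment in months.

82 months

Leadership role enhancement: +20 months
Obstruction enhancement: +56 months
Adjusted term: 55 months + 20 months + 56 months = 131 months
Acceptance of responsibility reduction: 30% of 131 months = 39 months (rounded down)
After reduction: 131 − 39 = 92 months
Less time served: 92 months − 10 months = 82 months
Minimum 26 months: 82 months meets the minimum, no increase.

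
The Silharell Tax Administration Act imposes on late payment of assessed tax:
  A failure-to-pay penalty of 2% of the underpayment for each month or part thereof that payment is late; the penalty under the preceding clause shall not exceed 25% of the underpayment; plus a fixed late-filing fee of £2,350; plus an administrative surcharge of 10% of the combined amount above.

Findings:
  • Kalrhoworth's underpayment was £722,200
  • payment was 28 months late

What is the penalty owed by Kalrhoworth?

£201,190

Accrued rate: 2% × 28 = 56%, capped at 25% → 25%
Failure-to-pay penalty: 25% of £722,200 = £180,550
Penalty before surcharge: £180,550 + £2,350 = £182,900
Administrative surcharge: 10% of £182,900 = £18,290
Total penalty: £182,900 + £18,290 = £201,190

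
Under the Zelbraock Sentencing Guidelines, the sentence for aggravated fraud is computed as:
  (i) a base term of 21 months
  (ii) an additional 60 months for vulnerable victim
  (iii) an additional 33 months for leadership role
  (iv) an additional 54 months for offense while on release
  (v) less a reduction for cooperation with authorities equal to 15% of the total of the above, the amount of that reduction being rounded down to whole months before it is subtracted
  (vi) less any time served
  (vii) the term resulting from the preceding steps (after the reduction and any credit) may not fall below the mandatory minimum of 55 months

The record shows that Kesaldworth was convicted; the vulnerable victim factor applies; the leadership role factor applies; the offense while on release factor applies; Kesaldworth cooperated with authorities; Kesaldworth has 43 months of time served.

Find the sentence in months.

100 months

Vulnerable victim enhancement: +60 months
Leadership role enhancement: +33 months
Offense while on release enhancement: +54 months
Adjusted term: 21 months + 60 months + 33 months + 54 months = 168 months
Cooperation with authorities reduction: 15% of 168 months = 25 months (rounded down)
After reduction: 168 − 25 = 143 months
Less time served: 143 months − 43 months = 100 months
Minimum 55 months: 100 months meets the minimum, no increase.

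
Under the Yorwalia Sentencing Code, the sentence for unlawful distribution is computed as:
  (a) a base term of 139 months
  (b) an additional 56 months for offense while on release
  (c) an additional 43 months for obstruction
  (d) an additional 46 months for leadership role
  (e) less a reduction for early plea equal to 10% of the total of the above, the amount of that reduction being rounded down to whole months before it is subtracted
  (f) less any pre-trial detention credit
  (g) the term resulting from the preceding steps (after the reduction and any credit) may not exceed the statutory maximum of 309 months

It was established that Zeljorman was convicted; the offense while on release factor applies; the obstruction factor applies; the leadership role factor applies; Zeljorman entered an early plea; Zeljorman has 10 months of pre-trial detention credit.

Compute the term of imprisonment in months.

Offense while on release enhancement: +56 months
Obstruction enhancement: +43 months
Leadership role enhancement: +46 months
Adjusted term: 139 months + 56 months + 43 months + 46 months = 284 months
Early plea reduction: 10% of 284 months = 28 months (rounded down)
After reduction: 284 − 28 = 256 months
Less pre-trial detention credit: 256 months − 10 months = 246 months
Cap at 309 months: 246 months is within the cap, no reduction.

Sentence: 246 months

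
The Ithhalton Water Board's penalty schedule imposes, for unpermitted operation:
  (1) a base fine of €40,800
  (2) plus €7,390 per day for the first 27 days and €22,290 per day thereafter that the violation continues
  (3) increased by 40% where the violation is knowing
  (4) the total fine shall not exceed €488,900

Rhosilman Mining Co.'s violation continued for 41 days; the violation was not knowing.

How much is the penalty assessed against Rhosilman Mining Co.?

€488,900

First 27 days: 27 × €7,390 = €199,530
Remaining days: (41 − 27) × €22,290 = €312,060
Per-day component: €199,530 + €312,060 = €511,590
Base plus per-day: €40,800 + €511,590 = €552,390
The violation was not knowing: no 40% increase.
Cap at €488,900: €552,390 exceeds the cap → €488,900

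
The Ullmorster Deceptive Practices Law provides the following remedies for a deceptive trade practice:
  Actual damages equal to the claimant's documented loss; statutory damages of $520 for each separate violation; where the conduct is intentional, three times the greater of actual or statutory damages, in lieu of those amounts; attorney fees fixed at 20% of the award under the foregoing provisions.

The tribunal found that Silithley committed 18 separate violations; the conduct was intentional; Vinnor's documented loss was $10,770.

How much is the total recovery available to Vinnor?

$38,772

Statutory damages: 18 × $520 = $9,360
Greater of actual damages ($10,770) or statutory damages ($9,360): $10,770
Trebled: 3 × $10,770 = $32,310
Attorney fees: 20% of $32,310 = $6,462
Total recovery: $32,310 + $6,462 = $38,772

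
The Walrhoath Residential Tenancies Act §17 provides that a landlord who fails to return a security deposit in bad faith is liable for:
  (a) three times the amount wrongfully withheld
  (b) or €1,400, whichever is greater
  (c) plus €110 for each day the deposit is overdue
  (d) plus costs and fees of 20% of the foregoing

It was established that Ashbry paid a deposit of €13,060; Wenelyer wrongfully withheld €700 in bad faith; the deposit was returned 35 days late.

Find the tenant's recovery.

€7,140

Trebled: 3 × €700 = €2,100
Minimum €1,400: €2,100 meets the minimum, no increase.
Late-return penalty: 35 × €110 = €3,850
Damages plus late penalty: €2,100 + €3,850 = €5,950
Costs and fees: 20% of €5,950 = €1,190
Total recovery: €5,950 + €1,190 = €7,140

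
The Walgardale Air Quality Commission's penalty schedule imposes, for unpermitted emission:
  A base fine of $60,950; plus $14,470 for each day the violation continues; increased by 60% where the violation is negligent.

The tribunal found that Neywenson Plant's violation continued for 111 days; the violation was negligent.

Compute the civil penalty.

$2,667,392

Per-day component: 111 × $14,470 = $1,606,170
Base plus per-day: $60,950 + $1,606,170 = $1,667,120
Enhancement: 60% of $1,667,120 = $1,000,272
Enhanced fine: $1,667,120 + $1,000,272 = $2,667,392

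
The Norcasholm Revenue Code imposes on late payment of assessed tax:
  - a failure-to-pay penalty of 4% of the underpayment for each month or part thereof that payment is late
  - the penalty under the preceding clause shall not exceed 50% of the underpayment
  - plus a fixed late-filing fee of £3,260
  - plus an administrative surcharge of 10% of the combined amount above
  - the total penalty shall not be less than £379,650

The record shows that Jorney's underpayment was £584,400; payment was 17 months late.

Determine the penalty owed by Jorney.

£379,650

Accrued rate: 4% × 17 = 68%, capped at 50% → 50%
Failure-to-pay penalty: 50% of £584,400 = £292,200
Penalty before surcharge: £292,200 + £3,260 = £295,460
Administrative surcharge: 10% of £295,460 = £29,546
Total penalty: £295,460 + £29,546 = £325,006
Minimum £379,650: £325,006 is below the minimum → £379,650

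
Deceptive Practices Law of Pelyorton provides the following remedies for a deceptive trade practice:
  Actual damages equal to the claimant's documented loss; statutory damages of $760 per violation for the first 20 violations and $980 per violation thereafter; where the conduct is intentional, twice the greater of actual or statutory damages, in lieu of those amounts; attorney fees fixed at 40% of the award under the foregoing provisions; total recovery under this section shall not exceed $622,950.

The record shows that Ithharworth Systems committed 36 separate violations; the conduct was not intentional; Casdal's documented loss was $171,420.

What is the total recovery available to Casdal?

First 20 violations: 20 × $760 = $15,200
Remaining violations: (36 − 20) × $980 = $15,680
Statutory damages: $15,200 + $15,680 = $30,880
Conduct not intentional: the in-lieu enhancement does not apply.
Actual plus statutory damages: $171,420 + $30,880 = $202,300
Attorney fees: 40% of $202,300 = $80,920
Total before cap: $202,300 + $80,920 = $283,220
Cap at $622,950: $283,220 is within the cap, no reduction.

$283,220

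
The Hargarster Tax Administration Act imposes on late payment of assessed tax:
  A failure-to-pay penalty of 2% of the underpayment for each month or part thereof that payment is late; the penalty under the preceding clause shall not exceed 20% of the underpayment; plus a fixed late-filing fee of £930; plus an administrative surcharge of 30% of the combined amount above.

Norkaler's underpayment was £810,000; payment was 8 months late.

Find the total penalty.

£169,689

Accrued rate: 2% × 8 = 16%, capped at 20% → 16%
Failure-to-pay penalty: 16% of £810,000 = £129,600
Penalty before surcharge: £129,600 + £930 = £130,530
Administrative surcharge: 30% of £130,530 = £39,159
Total penalty: £130,530 + £39,159 = £169,689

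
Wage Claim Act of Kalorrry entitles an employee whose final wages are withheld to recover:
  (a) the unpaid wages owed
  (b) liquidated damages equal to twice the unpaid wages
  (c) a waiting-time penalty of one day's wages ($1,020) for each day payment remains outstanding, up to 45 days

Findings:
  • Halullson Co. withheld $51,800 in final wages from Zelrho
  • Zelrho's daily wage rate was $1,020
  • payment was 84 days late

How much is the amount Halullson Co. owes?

$201,300

Doubled: 2 × $51,800 = $103,600
Penalty days: min(84, 45) = 45
Waiting-time penalty: 45 × $1,020 = $45,900
Total award: $51,800 + $103,600 + $45,900 = $201,300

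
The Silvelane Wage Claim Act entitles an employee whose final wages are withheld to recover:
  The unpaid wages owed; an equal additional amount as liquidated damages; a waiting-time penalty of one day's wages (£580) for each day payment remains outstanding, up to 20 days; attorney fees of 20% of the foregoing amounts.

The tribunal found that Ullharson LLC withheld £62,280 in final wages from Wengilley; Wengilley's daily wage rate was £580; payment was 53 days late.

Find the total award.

Liquidated damages (equal amount): £62,280
Penalty days: min(53, 20) = 20
Waiting-time penalty: 20 × £580 = £11,600
Subtotal: £62,280 + £62,280 + £11,600 = £136,160
Attorney fees: 20% of £136,160 = £27,232
Total award: £136,160 + £27,232 = £163,392

Total award: £163,392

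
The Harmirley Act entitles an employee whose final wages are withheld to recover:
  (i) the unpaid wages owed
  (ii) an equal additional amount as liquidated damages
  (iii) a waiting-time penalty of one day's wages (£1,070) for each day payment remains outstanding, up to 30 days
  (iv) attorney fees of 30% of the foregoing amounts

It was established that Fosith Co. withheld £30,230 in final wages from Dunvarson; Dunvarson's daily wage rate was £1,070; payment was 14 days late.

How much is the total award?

£98,072

Liquidated damages (equal amount): £30,230
Penalty days: min(14, 30) = 14
Waiting-time penalty: 14 × £1,070 = £14,980
Subtotal: £30,230 + £30,230 + £14,980 = £75,440
Attorney fees: 30% of £75,440 = £22,632
Total award: £75,440 + £22,632 = £98,072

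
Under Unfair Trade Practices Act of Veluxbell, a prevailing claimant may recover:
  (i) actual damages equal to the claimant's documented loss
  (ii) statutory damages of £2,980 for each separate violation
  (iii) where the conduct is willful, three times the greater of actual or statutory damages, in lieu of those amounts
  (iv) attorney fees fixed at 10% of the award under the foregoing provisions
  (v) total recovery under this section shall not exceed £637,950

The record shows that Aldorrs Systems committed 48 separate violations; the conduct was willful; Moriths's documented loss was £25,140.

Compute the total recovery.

£472,032

Statutory damages: 48 × £2,980 = £143,040
Greater of actual damages (£25,140) or statutory damages (£143,040): £143,040
Trebled: 3 × £143,040 = £429,120
Attorney fees: 10% of £429,120 = £42,912
Total before cap: £429,120 + £42,912 = £472,032
Cap at £637,950: £472,032 is within the cap, no reduction.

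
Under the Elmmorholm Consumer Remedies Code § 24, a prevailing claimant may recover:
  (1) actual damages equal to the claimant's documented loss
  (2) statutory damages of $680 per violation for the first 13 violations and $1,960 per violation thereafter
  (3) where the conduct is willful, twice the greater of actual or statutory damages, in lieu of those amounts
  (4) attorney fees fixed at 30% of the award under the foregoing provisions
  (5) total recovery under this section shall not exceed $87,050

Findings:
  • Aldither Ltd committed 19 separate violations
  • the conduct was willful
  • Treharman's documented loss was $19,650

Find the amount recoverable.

Total recovery: $53,560

First 13 violations: 13 × $680 = $8,840
Remaining violations: (19 − 13) × $1,960 = $11,760
Statutory damages: $8,840 + $11,760 = $20,600
Greater of actual damages ($19,650) or statutory damages ($20,600): $20,600
Doubled: 2 × $20,600 = $41,200
Attorney fees: 30% of $41,200 = $12,360
Total before cap: $41,200 + $12,360 = $53,560
Cap at $87,050: $53,560 is within the cap, no reduction.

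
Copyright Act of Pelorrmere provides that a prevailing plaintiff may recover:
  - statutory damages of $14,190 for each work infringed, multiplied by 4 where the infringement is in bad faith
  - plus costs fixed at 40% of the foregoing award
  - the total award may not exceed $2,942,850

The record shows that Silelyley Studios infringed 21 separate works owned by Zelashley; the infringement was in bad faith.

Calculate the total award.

Award: $1,668,744

Statutory damages: 21 × $14,190 = $297,990
Multiplied by 4: 4 × $297,990 = $1,191,960
Costs: 40% of $1,191,960 = $476,784
Award plus costs: $1,191,960 + $476,784 = $1,668,744
Cap at $2,942,850: $1,668,744 is within the cap, no reduction.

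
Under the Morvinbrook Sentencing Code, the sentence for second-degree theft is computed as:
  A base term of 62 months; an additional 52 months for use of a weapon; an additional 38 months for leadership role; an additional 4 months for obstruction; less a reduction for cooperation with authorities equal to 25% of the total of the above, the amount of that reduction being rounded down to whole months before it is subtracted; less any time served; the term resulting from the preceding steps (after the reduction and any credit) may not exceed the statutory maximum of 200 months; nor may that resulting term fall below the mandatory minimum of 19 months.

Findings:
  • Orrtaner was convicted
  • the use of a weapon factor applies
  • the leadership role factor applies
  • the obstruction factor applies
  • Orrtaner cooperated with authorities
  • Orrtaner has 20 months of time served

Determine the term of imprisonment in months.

97 months

Use of a weapon enhancement: +52 months
Leadership role enhancement: +38 months
Obstruction enhancement: +4 months
Adjusted term: 62 months + 52 months + 38 months + 4 months = 156 months
Cooperation with authorities reduction: 25% of 156 months = 39 months (rounded down)
After reduction: 156 − 39 = 117 months
Less time served: 117 months − 20 months = 97 months
Cap at 200 months: 97 months is within the cap, no reduction.
Minimum 19 months: 97 months meets the minimum, no increase.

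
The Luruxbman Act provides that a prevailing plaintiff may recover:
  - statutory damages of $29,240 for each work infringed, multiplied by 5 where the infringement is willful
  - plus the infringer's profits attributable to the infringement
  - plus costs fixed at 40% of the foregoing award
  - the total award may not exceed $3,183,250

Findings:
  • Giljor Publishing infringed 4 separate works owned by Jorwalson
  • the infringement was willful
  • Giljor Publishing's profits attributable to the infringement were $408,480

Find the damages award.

$1,390,592

Statutory damages: 4 × $29,240 = $116,960
Multiplied by 5: 5 × $116,960 = $584,800
Combined award: $584,800 + $408,480 = $993,280
Costs: 40% of $993,280 = $397,312
Award plus costs: $993,280 + $397,312 = $1,390,592
Cap at $3,183,250: $1,390,592 is within the cap, no reduction.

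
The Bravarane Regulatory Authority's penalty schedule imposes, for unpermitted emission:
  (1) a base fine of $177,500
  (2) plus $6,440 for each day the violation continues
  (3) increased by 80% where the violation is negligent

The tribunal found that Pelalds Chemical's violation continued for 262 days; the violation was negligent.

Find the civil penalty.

$3,356,604

Per-day component: 262 × $6,440 = $1,687,280
Base plus per-day: $177,500 + $1,687,280 = $1,864,780
Enhancement: 80% of $1,864,780 = $1,491,824
Enhanced fine: $1,864,780 + $1,491,824 = $3,356,604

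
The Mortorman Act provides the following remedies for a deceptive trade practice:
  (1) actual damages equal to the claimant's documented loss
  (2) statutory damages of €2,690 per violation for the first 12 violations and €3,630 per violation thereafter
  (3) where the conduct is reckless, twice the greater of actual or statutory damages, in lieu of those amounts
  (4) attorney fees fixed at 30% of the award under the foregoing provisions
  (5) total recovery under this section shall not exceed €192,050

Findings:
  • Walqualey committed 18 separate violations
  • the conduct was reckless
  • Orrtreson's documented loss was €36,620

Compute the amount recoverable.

Total recovery: €140,556

First 12 violations: 12 × €2,690 = €32,280
Remaining violations: (18 − 12) × €3,630 = €21,780
Statutory damages: €32,280 + €21,780 = €54,060
Greater of actual damages (€36,620) or statutory damages (€54,060): €54,060
Doubled: 2 × €54,060 = €108,120
Attorney fees: 30% of €108,120 = €32,436
Total before cap: €108,120 + €32,436 = €140,556
Cap at €192,050: €140,556 is within the cap, no reduction.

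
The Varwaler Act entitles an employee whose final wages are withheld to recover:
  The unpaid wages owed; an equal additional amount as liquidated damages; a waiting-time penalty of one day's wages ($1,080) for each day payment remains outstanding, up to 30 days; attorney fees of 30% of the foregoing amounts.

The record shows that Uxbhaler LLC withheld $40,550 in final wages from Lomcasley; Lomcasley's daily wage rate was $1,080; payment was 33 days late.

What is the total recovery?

Liquidated damages (equal amount): $40,550
Penalty days: min(33, 30) = 30
Waiting-time penalty: 30 × $1,080 = $32,400
Subtotal: $40,550 + $40,550 + $32,400 = $113,500
Attorney fees: 30% of $113,500 = $34,050
Total award: $113,500 + $34,050 = $147,550

$147,550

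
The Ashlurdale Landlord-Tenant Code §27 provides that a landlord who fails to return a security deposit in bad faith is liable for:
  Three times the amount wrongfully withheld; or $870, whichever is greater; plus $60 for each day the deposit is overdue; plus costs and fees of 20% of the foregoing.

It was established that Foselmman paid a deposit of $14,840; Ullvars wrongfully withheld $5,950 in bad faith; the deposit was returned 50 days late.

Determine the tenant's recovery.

Trebled: 3 × $5,950 = $17,850
Minimum $870: $17,850 meets the minimum, no increase.
Late-return penalty: 50 × $60 = $3,000
Damages plus late penalty: $17,850 + $3,000 = $20,850
Costs and fees: 20% of $20,850 = $4,170
Total recovery: $20,850 + $4,170 = $25,020

$25,020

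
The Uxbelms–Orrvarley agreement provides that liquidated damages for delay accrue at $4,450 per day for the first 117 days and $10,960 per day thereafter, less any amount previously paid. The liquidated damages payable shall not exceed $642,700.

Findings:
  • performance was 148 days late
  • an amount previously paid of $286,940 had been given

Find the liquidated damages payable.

$573,470

First 117 days: 117 × $4,450 = $520,650
Remaining days: (148 − 117) × $10,960 = $339,760
Accrued per-day damages: $520,650 + $339,760 = $860,410
Less amount previously paid: $860,410 − $286,940 = $573,470
Cap at $642,700: $573,470 is within the cap, no reduction.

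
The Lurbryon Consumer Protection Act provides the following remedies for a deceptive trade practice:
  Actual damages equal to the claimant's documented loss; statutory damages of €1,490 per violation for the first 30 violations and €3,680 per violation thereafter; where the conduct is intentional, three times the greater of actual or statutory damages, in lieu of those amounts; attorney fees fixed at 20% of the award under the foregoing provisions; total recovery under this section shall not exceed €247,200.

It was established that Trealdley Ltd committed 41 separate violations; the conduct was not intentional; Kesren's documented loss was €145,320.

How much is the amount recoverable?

First 30 violations: 30 × €1,490 = €44,700
Remaining violations: (41 − 30) × €3,680 = €40,480
Statutory damages: €44,700 + €40,480 = €85,180
Conduct not intentional: the in-lieu enhancement does not apply.
Actual plus statutory damages: €145,320 + €85,180 = €230,500
Attorney fees: 20% of €230,500 = €46,100
Total before cap: €230,500 + €46,100 = €276,600
Cap at €247,200: €276,600 exceeds the cap → €247,200

€247,200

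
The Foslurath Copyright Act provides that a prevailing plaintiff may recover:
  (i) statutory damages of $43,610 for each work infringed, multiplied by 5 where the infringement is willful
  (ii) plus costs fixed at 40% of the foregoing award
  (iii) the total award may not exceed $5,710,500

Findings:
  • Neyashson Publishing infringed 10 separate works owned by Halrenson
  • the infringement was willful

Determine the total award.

$3,052,700

Statutory damages: 10 × $43,610 = $436,100
Multiplied by 5: 5 × $436,100 = $2,180,500
Costs: 40% of $2,180,500 = $872,200
Award plus costs: $2,180,500 + $872,200 = $3,052,700
Cap at $5,710,500: $3,052,700 is within the cap, no reduction.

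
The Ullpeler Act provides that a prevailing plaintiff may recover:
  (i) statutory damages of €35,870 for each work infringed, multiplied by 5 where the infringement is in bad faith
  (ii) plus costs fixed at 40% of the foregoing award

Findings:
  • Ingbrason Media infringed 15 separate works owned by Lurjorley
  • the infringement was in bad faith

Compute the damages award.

Statutory damages: 15 × €35,870 = €538,050
Multiplied by 5: 5 × €538,050 = €2,690,250
Costs: 40% of €2,690,250 = €1,076,100
Award plus costs: €2,690,250 + €1,076,100 = €3,766,350

€3,766,350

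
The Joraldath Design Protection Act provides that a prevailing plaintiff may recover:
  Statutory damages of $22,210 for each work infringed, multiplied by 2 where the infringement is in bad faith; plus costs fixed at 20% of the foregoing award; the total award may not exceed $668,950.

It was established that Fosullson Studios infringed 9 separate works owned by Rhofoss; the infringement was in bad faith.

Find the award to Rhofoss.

Statutory damages: 9 × $22,210 = $199,890
Doubled: 2 × $199,890 = $399,780
Costs: 20% of $399,780 = $79,956
Award plus costs: $399,780 + $79,956 = $479,736
Cap at $668,950: $479,736 is within the cap, no reduction.

$479,736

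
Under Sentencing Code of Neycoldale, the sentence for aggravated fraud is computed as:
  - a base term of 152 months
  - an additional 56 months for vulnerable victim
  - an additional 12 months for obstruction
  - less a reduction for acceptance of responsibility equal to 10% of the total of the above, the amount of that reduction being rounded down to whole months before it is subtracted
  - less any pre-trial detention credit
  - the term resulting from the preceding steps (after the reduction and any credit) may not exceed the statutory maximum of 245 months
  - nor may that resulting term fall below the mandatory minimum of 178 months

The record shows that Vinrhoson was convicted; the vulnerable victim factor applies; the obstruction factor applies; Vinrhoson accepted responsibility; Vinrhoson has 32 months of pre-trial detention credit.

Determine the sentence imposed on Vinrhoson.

178 months

Vulnerable victim enhancement: +56 months
Obstruction enhancement: +12 months
Adjusted term: 152 months + 56 months + 12 months = 220 months
Acceptance of responsibility reduction: 10% of 220 months = 22 months (rounded down)
After reduction: 220 − 22 = 198 months
Less pre-trial detention credit: 198 months − 32 months = 166 months
Cap at 245 months: 166 months is within the cap, no reduction.
Minimum 178 months: 166 months is below the minimum → 178 months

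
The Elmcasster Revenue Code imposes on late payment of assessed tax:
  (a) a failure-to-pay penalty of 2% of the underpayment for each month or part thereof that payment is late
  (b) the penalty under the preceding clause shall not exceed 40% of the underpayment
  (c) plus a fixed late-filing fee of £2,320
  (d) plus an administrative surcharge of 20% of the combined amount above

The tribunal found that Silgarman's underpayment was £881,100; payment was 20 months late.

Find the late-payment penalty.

£425,712

Accrued rate: 2% × 20 = 40%, capped at 40% → 40%
Failure-to-pay penalty: 40% of £881,100 = £352,440
Penalty before surcharge: £352,440 + £2,320 = £354,760
Administrative surcharge: 20% of £354,760 = £70,952
Total penalty: £354,760 + £70,952 = £425,712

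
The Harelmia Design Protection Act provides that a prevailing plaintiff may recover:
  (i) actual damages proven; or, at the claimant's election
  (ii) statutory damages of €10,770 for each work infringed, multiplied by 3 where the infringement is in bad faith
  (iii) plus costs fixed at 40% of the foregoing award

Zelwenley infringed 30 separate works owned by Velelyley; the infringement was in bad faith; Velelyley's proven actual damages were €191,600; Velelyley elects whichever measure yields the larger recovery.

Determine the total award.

Award: €1,357,020

Statutory damages: 30 × €10,770 = €323,100
Trebled: 3 × €323,100 = €969,300
Greater of actual damages (€191,600) or enhanced statutory damages (€969,300): €969,300
Costs: 40% of €969,300 = €387,720
Award plus costs: €969,300 + €387,720 = €1,357,020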